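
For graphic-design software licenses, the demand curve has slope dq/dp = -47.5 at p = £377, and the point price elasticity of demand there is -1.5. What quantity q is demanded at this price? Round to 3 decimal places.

Ed = (dq/dp)·(p/q) ⇒ q = (dq/dp)·p/Ed = (-47.5)·377/(-1.5) = 11938.33333…

11938.333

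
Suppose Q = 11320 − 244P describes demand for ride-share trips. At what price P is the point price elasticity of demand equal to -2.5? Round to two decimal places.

33.14

Ed = −244P/(11320 − 244P). Set this equal to -2.5:
244P = 2.5·(11320 − 244P) ⇒ 244P(1 + 2.5) = 2.5·11320
P = 2.5·11320 / (244·3.5) = 33.1381…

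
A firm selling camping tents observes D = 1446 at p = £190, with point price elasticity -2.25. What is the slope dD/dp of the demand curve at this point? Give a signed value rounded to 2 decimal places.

-17.12

Ed = (dD/dp)·(p/D) ⇒ dD/dp = Ed·D/p = (-2.25)·1446/190 = -17.1236…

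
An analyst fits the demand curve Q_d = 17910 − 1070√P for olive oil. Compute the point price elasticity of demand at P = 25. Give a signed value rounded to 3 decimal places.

dQ_d/dP = −1070/(2√P) = -107. At P = 25, Q_d = 12560.
Ed = (dQ_d/dP)·(P/Q_d) = (-107) × (25/12560) = -0.21297…

-0.213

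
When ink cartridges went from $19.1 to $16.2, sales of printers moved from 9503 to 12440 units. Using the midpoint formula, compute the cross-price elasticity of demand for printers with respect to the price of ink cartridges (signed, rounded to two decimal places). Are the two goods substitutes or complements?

-1.63; complements

%ΔQ_{printers} = (12440 − 9503)/avg = 2937/10971.5 = 0.267693…
%ΔP_{ink cartridges} = (16.2 − 19.1)/avg = -2.9/17.65 = -0.164305…
E_cross = (2937/10971.5) / (-2.9/17.65) = -1.6292…
E_cross < 0 ⇒ the goods are complements.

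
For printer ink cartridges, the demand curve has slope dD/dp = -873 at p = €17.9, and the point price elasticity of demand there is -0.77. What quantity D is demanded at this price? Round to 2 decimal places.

20294.42

Ed = (dD/dp)·(p/D) ⇒ D = (dD/dp)·p/Ed = (-873)·17.9/(-0.77) = 20294.4155…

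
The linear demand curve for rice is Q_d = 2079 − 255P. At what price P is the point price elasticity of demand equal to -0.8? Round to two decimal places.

3.62

Ed = −255P/(2079 − 255P). Set this equal to -0.8:
255P = 0.8·(2079 − 255P) ⇒ 255P(1 + 0.8) = 0.8·2079
P = 0.8·2079 / (255·1.8) = 3.6235…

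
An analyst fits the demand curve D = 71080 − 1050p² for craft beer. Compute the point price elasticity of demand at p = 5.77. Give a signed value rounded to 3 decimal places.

dD/dp = −2·1050·p = -12117. At p = 5.77, D = 36122.455.
Ed = (dD/dp)·(p/D) = (-12117) × (5.77/36122.455) = -1.93550…

-1.936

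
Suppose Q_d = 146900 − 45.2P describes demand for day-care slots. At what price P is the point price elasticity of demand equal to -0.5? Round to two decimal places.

Ed = −45.2P/(146900 − 45.2P). Set this equal to -0.5:
45.2P = 0.5·(146900 − 45.2P) ⇒ 45.2P(1 + 0.5) = 0.5·146900
P = 0.5·146900 / (45.2·1.5) = 1083.3333…

1083.33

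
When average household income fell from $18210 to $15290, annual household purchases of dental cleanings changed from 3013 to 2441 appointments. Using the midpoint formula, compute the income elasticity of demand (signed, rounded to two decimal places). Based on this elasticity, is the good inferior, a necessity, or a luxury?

1.20; luxury

%ΔQ = (2441 − 3013)/[( 3013 + 2441)/2] = -572/2727 = -0.209754…
%ΔIncome = (15290 − 18210)/[( 18210 + 15290)/2] = -2920/16750 = -0.174328…
E_income = (-572/2727) / (-2920/16750) = 1.2032…
E_income > 1 ⇒ normal good, luxury.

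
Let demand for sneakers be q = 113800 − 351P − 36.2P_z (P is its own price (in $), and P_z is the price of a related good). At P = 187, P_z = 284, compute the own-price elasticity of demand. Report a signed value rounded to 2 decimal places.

-1.73

At the given values, q = 113800 − 351(187) − 36.2(284) = 37882.2.
∂q/∂P = −351.
E = (-351) × (187/37882.2) = -1.7326…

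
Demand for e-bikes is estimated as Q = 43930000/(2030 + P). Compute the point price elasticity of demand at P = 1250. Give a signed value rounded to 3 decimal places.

dQ/dP = −43930000/(2030 + P)² = -4.08332. At P = 1250, Q = 13393.3.
Ed = (dQ/dP)·(P/Q) = (-4.08332) × (1250/13393.3) = -0.38109…

-0.381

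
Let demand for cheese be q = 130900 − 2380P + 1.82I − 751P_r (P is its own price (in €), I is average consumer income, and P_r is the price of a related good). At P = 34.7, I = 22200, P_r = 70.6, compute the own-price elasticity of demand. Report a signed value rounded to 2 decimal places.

At the given values, q = 130900 − 2380(34.7) + 1.82(22200) − 751(70.6) = 35697.4.
∂q/∂P = −2380.
E = (-2380) × (34.7/35697.4) = -2.3135…

-2.31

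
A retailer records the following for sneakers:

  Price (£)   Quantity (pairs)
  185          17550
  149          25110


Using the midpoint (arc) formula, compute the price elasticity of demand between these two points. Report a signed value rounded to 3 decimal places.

%ΔQ = (25110 − 17550) / [(17550 + 25110)/2] = 7560/21330 = 0.354430…
%ΔP = (149 − 185) / [(185 + 149)/2] = -36/167 = -0.215568…
Arc Ed = %ΔQ / %ΔP = (7560/21330) / (-36/167) = -1.64416…

-1.644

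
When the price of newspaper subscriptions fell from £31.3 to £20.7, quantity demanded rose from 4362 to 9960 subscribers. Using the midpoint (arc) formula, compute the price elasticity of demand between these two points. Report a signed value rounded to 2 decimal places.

%ΔQ = (9960 − 4362) / [(4362 + 9960)/2] = 5598/7161 = 0.781734…
%ΔP = (20.7 − 31.3) / [(31.3 + 20.7)/2] = -10.6/26 = -0.407692…
Arc Ed = %ΔQ / %ΔP = (5598/7161) / (-10.6/26) = -1.9174…

-1.92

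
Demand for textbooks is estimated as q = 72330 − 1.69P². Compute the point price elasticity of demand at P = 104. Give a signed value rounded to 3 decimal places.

-0.676

dq/dP = −2·1.69·P = -351.52. At P = 104, q = 54050.96.
Ed = (dq/dP)·(P/q) = (-351.52) × (104/54050.96) = -0.67636…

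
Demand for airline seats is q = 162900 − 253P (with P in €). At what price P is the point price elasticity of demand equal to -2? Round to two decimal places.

Ed = −253P/(162900 − 253P). Set this equal to -2:
253P = 2·(162900 − 253P) ⇒ 253P(1 + 2) = 2·162900
P = 2·162900 / (253·3) = 429.2490…

429.25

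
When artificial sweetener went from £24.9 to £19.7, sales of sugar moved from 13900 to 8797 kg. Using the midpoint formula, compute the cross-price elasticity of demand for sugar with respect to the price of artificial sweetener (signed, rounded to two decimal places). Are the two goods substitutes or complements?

%ΔQ_{sugar} = (8797 − 13900)/avg = -5103/11348.5 = -0.449662…
%ΔP_{artificial sweetener} = (19.7 − 24.9)/avg = -5.2/22.3 = -0.233183…
E_cross = (-5103/11348.5) / (-5.2/22.3) = 1.9283…
E_cross > 0 ⇒ the goods are substitutes.

1.93; substitutes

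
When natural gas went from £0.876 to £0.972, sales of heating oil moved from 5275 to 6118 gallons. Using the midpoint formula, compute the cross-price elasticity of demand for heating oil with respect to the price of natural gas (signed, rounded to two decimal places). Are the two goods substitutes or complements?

%ΔQ_{heating oil} = (6118 − 5275)/avg = 843/5696.5 = 0.147985…
%ΔP_{natural gas} = (0.972 − 0.876)/avg = 0.096/0.924 = 0.103896…
E_cross = (843/5696.5) / (0.096/0.924) = 1.4243…
E_cross > 0 ⇒ the goods are substitutes.

1.42; substitutes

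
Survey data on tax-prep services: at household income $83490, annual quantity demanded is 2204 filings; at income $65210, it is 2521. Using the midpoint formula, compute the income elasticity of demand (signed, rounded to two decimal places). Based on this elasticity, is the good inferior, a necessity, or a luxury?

%ΔQ = (2521 − 2204)/[( 2204 + 2521)/2] = 317/2362.5 = 0.134179…
%ΔIncome = (65210 − 83490)/[( 83490 + 65210)/2] = -18280/74350 = -0.245864…
E_income = (317/2362.5) / (-18280/74350) = -0.5457…
E_income < 0 ⇒ inferior good.

-0.55; inferior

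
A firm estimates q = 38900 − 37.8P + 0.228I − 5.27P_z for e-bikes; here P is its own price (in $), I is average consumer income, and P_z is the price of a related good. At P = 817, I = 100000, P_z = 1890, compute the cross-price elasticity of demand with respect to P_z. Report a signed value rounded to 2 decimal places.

-0.48

At the given values, q = 38900 − 37.8(817) + 0.228(100000) − 5.27(1890) = 20857.1.
∂q/∂P_z = -5.27.
E = (-5.27) × (1890/20857.1) = -0.4775…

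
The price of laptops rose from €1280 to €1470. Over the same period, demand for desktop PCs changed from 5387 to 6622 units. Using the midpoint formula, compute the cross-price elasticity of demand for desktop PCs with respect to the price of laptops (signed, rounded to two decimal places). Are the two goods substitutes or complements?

1.49; substitutes

%ΔQ_{desktop PCs} = (6622 − 5387)/avg = 1235/6004.5 = 0.205679…
%ΔP_{laptops} = (1470 − 1280)/avg = 190/1375 = 0.138181…
E_cross = (1235/6004.5) / (190/1375) = 1.4884…
E_cross > 0 ⇒ the goods are substitutes.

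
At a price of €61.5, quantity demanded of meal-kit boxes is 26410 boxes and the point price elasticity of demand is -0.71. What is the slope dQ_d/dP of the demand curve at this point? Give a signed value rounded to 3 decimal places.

Ed = (dQ_d/dP)·(P/Q_d) ⇒ dQ_d/dP = Ed·Q_d/P = (-0.71)·26410/61.5 = -304.89593…

-304.896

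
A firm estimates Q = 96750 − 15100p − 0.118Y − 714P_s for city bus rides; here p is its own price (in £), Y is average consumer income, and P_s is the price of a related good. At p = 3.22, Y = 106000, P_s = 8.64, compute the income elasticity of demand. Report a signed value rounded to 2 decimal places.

At the given values, Q = 96750 − 15100(3.22) − 0.118(106000) − 714(8.64) = 29451.04.
∂Q/∂Y = -0.118.
E = (-0.118) × (106000/29451.04) = -0.4247…

-0.42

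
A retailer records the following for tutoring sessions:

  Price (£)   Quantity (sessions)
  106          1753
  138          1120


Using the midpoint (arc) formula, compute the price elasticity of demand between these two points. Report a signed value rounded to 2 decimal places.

%ΔQ = (1120 − 1753) / [(1753 + 1120)/2] = -633/1436.5 = -0.440654…
%ΔP = (138 − 106) / [(106 + 138)/2] = 32/122 = 0.262295…
Arc Ed = %ΔQ / %ΔP = (-633/1436.5) / (32/122) = -1.6799…

-1.68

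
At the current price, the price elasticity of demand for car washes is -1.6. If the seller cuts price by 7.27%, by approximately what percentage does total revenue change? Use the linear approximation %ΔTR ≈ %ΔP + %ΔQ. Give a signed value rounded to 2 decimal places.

+4.36%

%ΔQ ≈ Ed × %ΔP = (-1.6) × (-7.27%) = +11.6320%
%ΔTR ≈ %ΔP + %ΔQ = (-7.27%) + (+11.6320%) = +4.3620%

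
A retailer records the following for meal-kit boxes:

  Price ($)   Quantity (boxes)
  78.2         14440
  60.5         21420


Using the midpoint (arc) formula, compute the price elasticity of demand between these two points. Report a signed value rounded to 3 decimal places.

-1.525

%ΔQ = (21420 − 14440) / [(14440 + 21420)/2] = 6980/17930 = 0.389291…
%ΔP = (60.5 − 78.2) / [(78.2 + 60.5)/2] = -17.7/69.35 = -0.255227…
Arc Ed = %ΔQ / %ΔP = (6980/17930) / (-17.7/69.35) = -1.52527…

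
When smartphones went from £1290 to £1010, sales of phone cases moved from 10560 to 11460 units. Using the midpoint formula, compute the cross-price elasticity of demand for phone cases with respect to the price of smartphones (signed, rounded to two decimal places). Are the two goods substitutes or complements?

-0.34; complements

%ΔQ_{phone cases} = (11460 − 10560)/avg = 900/11010 = 0.081743…
%ΔP_{smartphones} = (1010 − 1290)/avg = -280/1150 = -0.243478…
E_cross = (900/11010) / (-280/1150) = -0.3357…
E_cross < 0 ⇒ the goods are complements.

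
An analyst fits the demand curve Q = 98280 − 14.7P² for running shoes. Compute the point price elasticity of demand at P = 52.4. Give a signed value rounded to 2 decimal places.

-1.39

dQ/dP = −2·14.7·P = -1540.56. At P = 52.4, Q = 57917.328.
Ed = (dQ/dP)·(P/Q) = (-1540.56) × (52.4/57917.328) = -1.3938…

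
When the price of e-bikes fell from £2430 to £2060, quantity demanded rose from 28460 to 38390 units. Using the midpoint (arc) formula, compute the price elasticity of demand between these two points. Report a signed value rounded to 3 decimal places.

-1.803

%ΔQ = (38390 − 28460) / [(28460 + 38390)/2] = 9930/33425 = 0.297083…
%ΔP = (2060 − 2430) / [(2430 + 2060)/2] = -370/2245 = -0.164810…
Arc Ed = %ΔQ / %ΔP = (9930/33425) / (-370/2245) = -1.80257…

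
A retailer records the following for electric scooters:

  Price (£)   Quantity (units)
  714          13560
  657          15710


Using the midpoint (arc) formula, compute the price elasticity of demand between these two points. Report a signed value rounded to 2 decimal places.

-1.77

%ΔQ = (15710 − 13560) / [(13560 + 15710)/2] = 2150/14635 = 0.146908…
%ΔP = (657 − 714) / [(714 + 657)/2] = -57/685.5 = -0.083150…
Arc Ed = %ΔQ / %ΔP = (2150/14635) / (-57/685.5) = -1.7667…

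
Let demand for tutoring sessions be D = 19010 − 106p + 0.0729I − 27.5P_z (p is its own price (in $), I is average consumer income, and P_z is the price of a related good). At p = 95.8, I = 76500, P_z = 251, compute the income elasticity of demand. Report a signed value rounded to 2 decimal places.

At the given values, D = 19010 − 106(95.8) + 0.0729(76500) − 27.5(251) = 7529.55.
∂D/∂I = 0.0729.
E = (0.0729) × (76500/7529.55) = 0.7406…

0.74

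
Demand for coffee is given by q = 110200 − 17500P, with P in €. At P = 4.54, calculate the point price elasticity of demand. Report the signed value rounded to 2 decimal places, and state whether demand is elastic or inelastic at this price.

dq/dP = −17500. At P = 4.54, q = 110200 − 17500(4.54) = 30750.
Ed = (dq/dP)·(P/q) = −17500 × (4.54/30750) = -2.5837…
|Ed| = 2.58 > 1, so demand is elastic.

-2.58; elastic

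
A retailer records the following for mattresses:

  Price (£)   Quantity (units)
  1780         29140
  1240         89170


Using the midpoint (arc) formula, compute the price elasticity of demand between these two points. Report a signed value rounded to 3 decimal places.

-2.838

%ΔQ = (89170 − 29140) / [(29140 + 89170)/2] = 60030/59155 = 1.014791…
%ΔP = (1240 − 1780) / [(1780 + 1240)/2] = -540/1510 = -0.357615…
Arc Ed = %ΔQ / %ΔP = (60030/59155) / (-540/1510) = -2.83765…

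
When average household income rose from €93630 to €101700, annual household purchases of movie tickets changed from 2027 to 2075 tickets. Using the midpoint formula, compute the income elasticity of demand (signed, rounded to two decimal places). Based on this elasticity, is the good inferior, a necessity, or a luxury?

%ΔQ = (2075 − 2027)/[( 2027 + 2075)/2] = 48/2051 = 0.023403…
%ΔIncome = (101700 − 93630)/[( 93630 + 101700)/2] = 8070/97665 = 0.082629…
E_income = (48/2051) / (8070/97665) = 0.2832…
0 < E_income < 1 ⇒ normal good, necessity.

0.28; necessity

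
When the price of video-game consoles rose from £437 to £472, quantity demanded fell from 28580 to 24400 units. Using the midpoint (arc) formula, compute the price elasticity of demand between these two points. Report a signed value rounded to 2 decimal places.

%ΔQ = (24400 − 28580) / [(28580 + 24400)/2] = -4180/26490 = -0.157795…
%ΔP = (472 − 437) / [(437 + 472)/2] = 35/454.5 = 0.077007…
Arc Ed = %ΔQ / %ΔP = (-4180/26490) / (35/454.5) = -2.0490…

-2.05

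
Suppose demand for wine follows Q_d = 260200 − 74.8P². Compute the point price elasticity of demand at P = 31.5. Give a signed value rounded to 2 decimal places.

-0.80

dQ_d/dP = −2·74.8·P = -4712.4. At P = 31.5, Q_d = 185979.7.
Ed = (dQ_d/dP)·(P/Q_d) = (-4712.4) × (31.5/185979.7) = -0.7981…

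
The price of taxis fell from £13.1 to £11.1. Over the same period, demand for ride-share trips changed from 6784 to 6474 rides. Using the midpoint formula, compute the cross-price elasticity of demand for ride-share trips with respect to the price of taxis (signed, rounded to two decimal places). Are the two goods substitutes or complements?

0.28; substitutes

%ΔQ_{ride-share trips} = (6474 − 6784)/avg = -310/6629 = -0.046764…
%ΔP_{taxis} = (11.1 − 13.1)/avg = -2/12.1 = -0.165289…
E_cross = (-310/6629) / (-2/12.1) = 0.2829…
E_cross > 0 ⇒ the goods are substitutes.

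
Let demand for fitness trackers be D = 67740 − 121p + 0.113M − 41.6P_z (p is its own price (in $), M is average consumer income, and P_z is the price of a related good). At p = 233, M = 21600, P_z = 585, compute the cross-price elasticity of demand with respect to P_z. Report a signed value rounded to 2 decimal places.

-1.38

At the given values, D = 67740 − 121(233) + 0.113(21600) − 41.6(585) = 17651.8.
∂D/∂P_z = -41.6.
E = (-41.6) × (585/17651.8) = -1.3786…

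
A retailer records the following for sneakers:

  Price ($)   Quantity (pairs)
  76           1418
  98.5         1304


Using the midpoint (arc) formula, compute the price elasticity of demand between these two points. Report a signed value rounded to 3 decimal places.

-0.325

%ΔQ = (1304 − 1418) / [(1418 + 1304)/2] = -114/1361 = -0.083761…
%ΔP = (98.5 − 76) / [(76 + 98.5)/2] = 22.5/87.25 = 0.257879…
Arc Ed = %ΔQ / %ΔP = (-114/1361) / (22.5/87.25) = -0.32481…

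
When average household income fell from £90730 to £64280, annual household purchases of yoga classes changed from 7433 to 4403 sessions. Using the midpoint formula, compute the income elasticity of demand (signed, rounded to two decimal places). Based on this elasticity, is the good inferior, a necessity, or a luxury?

1.50; luxury

%ΔQ = (4403 − 7433)/[( 7433 + 4403)/2] = -3030/5918 = -0.511997…
%ΔIncome = (64280 − 90730)/[( 90730 + 64280)/2] = -26450/77505 = -0.341268…
E_income = (-3030/5918) / (-26450/77505) = 1.5002…
E_income > 1 ⇒ normal good, luxury.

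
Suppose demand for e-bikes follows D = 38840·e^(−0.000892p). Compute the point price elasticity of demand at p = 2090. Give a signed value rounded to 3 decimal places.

dD/dp = −0.000892·D = -5.37029. At p = 2090, D = 6020.5.
Ed = (dD/dp)·(p/D) = (-5.37029) × (2090/6020.5) = -1.86428

-1.864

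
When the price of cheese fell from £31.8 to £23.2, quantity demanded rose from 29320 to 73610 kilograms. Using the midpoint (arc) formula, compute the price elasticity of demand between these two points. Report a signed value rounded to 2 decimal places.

-2.75

%ΔQ = (73610 − 29320) / [(29320 + 73610)/2] = 44290/51465 = 0.860584…
%ΔP = (23.2 − 31.8) / [(31.8 + 23.2)/2] = -8.6/27.5 = -0.312727…
Arc Ed = %ΔQ / %ΔP = (44290/51465) / (-8.6/27.5) = -2.7518…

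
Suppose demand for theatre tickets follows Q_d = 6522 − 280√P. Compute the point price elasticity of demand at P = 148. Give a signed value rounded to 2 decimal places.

dQ_d/dP = −280/(2√P) = -11.5079. At P = 148, Q_d = 3115.65.
Ed = (dQ_d/dP)·(P/Q_d) = (-11.5079) × (148/3115.65) = -0.5466…

-0.55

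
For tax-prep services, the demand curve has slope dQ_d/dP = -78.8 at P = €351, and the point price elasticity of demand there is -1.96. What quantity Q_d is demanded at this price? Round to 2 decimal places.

Ed = (dQ_d/dP)·(P/Q_d) ⇒ Q_d = (dQ_d/dP)·P/Ed = (-78.8)·351/(-1.96) = 14111.6326…

14111.63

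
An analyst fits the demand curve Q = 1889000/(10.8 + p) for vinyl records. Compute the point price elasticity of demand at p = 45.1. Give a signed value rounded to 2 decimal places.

-0.81

dQ/dp = −1889000/(10.8 + p)² = -604.517. At p = 45.1, Q = 33792.5.
Ed = (dQ/dp)·(p/Q) = (-604.517) × (45.1/33792.5) = -0.8067…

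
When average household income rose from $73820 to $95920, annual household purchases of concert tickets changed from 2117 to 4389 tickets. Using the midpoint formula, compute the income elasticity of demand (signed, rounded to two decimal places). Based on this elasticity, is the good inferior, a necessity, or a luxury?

2.68; luxury

%ΔQ = (4389 − 2117)/[( 2117 + 4389)/2] = 2272/3253 = 0.698432…
%ΔIncome = (95920 − 73820)/[( 73820 + 95920)/2] = 22100/84870 = 0.260398…
E_income = (2272/3253) / (22100/84870) = 2.6821…
E_income > 1 ⇒ normal good, luxury.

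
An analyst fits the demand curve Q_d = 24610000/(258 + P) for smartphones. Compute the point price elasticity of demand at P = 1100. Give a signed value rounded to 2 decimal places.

-0.81

dQ_d/dP = −24610000/(258 + P)² = -13.3448. At P = 1100, Q_d = 18122.2.
Ed = (dQ_d/dP)·(P/Q_d) = (-13.3448) × (1100/18122.2) = -0.8100…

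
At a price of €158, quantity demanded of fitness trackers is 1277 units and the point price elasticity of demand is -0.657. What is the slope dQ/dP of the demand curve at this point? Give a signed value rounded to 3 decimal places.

Ed = (dQ/dP)·(P/Q) ⇒ dQ/dP = Ed·Q/P = (-0.657)·1277/158 = -5.31005…

-5.310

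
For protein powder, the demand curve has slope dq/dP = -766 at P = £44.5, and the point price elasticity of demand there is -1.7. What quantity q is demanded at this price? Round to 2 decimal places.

20051.18

Ed = (dq/dP)·(P/q) ⇒ q = (dq/dP)·P/Ed = (-766)·44.5/(-1.7) = 20051.1764…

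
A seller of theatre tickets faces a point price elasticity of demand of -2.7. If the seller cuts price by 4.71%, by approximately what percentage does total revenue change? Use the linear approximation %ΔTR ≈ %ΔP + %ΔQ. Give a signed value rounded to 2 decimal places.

+8.01%

%ΔQ ≈ Ed × %ΔP = (-2.7) × (-4.71%) = +12.7170%
%ΔTR ≈ %ΔP + %ΔQ = (-4.71%) + (+12.7170%) = +8.0070%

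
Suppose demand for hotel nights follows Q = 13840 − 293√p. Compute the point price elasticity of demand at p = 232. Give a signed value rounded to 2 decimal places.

dQ/dp = −293/(2√p) = -9.6182. At p = 232, Q = 9377.16.
Ed = (dQ/dp)·(p/Q) = (-9.6182) × (232/9377.16) = -0.2379…

-0.24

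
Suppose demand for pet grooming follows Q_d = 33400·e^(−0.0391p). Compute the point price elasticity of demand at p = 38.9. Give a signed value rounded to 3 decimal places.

dQ_d/dp = −0.0391·Q_d = -285.342. At p = 38.9, Q_d = 7297.75.
Ed = (dQ_d/dp)·(p/Q_d) = (-285.342) × (38.9/7297.75) = -1.52099

-1.521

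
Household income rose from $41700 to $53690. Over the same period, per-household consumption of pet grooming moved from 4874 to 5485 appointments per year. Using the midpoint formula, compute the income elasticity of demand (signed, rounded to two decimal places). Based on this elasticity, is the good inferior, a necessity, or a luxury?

%ΔQ = (5485 − 4874)/[( 4874 + 5485)/2] = 611/5179.5 = 0.117965…
%ΔIncome = (53690 − 41700)/[( 41700 + 53690)/2] = 11990/47695 = 0.251389…
E_income = (611/5179.5) / (11990/47695) = 0.4692…
0 < E_income < 1 ⇒ normal good, necessity.

0.47; necessity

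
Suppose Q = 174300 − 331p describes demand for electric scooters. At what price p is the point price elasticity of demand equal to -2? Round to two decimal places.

Ed = −331p/(174300 − 331p). Set this equal to -2:
331p = 2·(174300 − 331p) ⇒ 331p(1 + 2) = 2·174300
p = 2·174300 / (331·3) = 351.0574…

351.06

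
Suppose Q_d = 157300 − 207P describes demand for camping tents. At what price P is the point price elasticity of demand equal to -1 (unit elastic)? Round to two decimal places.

379.95

Ed = −207P/(157300 − 207P). Set this equal to -1:
207P = 1·(157300 − 207P) ⇒ 207P(1 + 1) = 1·157300
P = 1·157300 / (207·2) = 379.9516…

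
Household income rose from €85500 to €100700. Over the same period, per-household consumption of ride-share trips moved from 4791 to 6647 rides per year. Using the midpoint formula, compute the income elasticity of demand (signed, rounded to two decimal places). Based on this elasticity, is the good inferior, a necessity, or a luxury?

1.99; luxury

%ΔQ = (6647 − 4791)/[( 4791 + 6647)/2] = 1856/5719 = 0.324532…
%ΔIncome = (100700 − 85500)/[( 85500 + 100700)/2] = 15200/93100 = 0.163265…
E_income = (1856/5719) / (15200/93100) = 1.9877…
E_income > 1 ⇒ normal good, luxury.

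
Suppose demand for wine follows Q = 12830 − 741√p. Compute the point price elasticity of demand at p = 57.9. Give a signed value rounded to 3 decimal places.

-0.392

dQ/dp = −741/(2√p) = -48.691. At p = 57.9, Q = 7191.58.
Ed = (dQ/dp)·(p/Q) = (-48.691) × (57.9/7191.58) = -0.39201…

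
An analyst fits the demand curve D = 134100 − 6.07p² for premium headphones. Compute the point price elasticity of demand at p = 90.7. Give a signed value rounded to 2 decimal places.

dD/dp = −2·6.07·p = -1101.098. At p = 90.7, D = 84165.2057.
Ed = (dD/dp)·(p/D) = (-1101.098) × (90.7/84165.2057) = -1.1865…

-1.19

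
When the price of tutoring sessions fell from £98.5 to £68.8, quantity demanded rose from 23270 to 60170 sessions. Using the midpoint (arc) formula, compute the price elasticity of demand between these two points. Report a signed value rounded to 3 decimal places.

%ΔQ = (60170 − 23270) / [(23270 + 60170)/2] = 36900/41720 = 0.884467…
%ΔP = (68.8 − 98.5) / [(98.5 + 68.8)/2] = -29.7/83.65 = -0.355050…
Arc Ed = %ΔQ / %ΔP = (36900/41720) / (-29.7/83.65) = -2.49110…

-2.491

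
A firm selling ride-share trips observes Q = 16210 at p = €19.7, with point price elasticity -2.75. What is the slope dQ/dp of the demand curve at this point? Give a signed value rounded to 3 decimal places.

Ed = (dQ/dp)·(p/Q) ⇒ dQ/dp = Ed·Q/p = (-2.75)·16210/19.7 = -2262.81725…

-2262.817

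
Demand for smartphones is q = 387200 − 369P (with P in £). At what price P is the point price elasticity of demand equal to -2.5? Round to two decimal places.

749.52

Ed = −369P/(387200 − 369P). Set this equal to -2.5:
369P = 2.5·(387200 − 369P) ⇒ 369P(1 + 2.5) = 2.5·387200
P = 2.5·387200 / (369·3.5) = 749.5160…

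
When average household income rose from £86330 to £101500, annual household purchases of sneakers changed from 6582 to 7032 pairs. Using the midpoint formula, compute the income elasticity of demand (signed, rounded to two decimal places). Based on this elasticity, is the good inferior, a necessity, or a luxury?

0.41; necessity

%ΔQ = (7032 − 6582)/[( 6582 + 7032)/2] = 450/6807 = 0.066108…
%ΔIncome = (101500 − 86330)/[( 86330 + 101500)/2] = 15170/93915 = 0.161529…
E_income = (450/6807) / (15170/93915) = 0.4092…
0 < E_income < 1 ⇒ normal good, necessity.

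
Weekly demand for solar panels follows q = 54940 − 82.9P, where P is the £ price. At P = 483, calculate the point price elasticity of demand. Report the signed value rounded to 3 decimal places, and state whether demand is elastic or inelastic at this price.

-2.687; elastic

dq/dP = −82.9. At P = 483, q = 54940 − 82.9(483) = 14899.3.
Ed = (dq/dP)·(P/q) = −82.9 × (483/14899.3) = -2.68742…
|Ed| = 2.687 > 1, so demand is elastic.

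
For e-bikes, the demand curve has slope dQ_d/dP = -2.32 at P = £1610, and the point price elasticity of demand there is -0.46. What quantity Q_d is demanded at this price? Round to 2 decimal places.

8120.00

Ed = (dQ_d/dP)·(P/Q_d) ⇒ Q_d = (dQ_d/dP)·P/Ed = (-2.32)·1610/(-0.46) = 8120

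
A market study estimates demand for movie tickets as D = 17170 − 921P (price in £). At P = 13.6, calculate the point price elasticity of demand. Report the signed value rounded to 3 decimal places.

-2.697

dD/dP = −921. At P = 13.6, D = 17170 − 921(13.6) = 4644.4.
Ed = (dD/dP)·(P/D) = −921 × (13.6/4644.4) = -2.69692…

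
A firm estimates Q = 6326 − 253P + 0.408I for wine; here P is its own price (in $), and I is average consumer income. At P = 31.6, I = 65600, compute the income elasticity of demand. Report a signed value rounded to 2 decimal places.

1.07

At the given values, Q = 6326 − 253(31.6) + 0.408(65600) = 25096.
∂Q/∂I = 0.408.
E = (0.408) × (65600/25096) = 1.0664…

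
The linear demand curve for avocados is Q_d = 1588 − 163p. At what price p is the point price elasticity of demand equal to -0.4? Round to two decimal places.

2.78

Ed = −163p/(1588 − 163p). Set this equal to -0.4:
163p = 0.4·(1588 − 163p) ⇒ 163p(1 + 0.4) = 0.4·1588
p = 0.4·1588 / (163·1.4) = 2.7835…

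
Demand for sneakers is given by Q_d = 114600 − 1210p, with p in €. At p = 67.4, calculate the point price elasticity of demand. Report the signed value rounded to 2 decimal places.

dQ_d/dp = −1210. At p = 67.4, Q_d = 114600 − 1210(67.4) = 33046.
Ed = (dQ_d/dp)·(p/Q_d) = −1210 × (67.4/33046) = -2.4678…

-2.47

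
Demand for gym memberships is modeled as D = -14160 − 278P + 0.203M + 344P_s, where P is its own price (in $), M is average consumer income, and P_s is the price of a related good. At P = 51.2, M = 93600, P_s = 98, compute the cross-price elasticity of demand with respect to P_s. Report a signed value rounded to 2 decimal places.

At the given values, D = -14160 − 278(51.2) + 0.203(93600) + 344(98) = 24319.2.
∂D/∂P_s = 344.
E = (344) × (98/24319.2) = 1.3862…

1.39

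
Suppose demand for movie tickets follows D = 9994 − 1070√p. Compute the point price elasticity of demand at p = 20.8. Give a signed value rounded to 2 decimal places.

dD/dp = −1070/(2√p) = -117.307. At p = 20.8, D = 5114.05.
Ed = (dD/dp)·(p/D) = (-117.307) × (20.8/5114.05) = -0.4771…

-0.48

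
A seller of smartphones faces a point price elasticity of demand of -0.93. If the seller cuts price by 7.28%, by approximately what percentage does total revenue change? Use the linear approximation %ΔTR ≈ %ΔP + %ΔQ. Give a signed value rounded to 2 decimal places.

%ΔQ ≈ Ed × %ΔP = (-0.93) × (-7.28%) = +6.7704%
%ΔTR ≈ %ΔP + %ΔQ = (-7.28%) + (+6.7704%) = -0.5096%

-0.51%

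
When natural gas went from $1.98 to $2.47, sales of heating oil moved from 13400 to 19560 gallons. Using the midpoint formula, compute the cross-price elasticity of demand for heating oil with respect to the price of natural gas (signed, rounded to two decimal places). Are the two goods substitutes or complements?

%ΔQ_{heating oil} = (19560 − 13400)/avg = 6160/16480 = 0.373786…
%ΔP_{natural gas} = (2.47 − 1.98)/avg = 0.49/2.225 = 0.220224…
E_cross = (6160/16480) / (0.49/2.225) = 1.6972…
E_cross > 0 ⇒ the goods are substitutes.

1.70; substitutes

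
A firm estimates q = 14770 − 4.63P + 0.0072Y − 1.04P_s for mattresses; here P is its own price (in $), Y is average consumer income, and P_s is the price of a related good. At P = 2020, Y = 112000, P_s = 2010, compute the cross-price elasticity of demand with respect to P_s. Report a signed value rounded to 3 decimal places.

At the given values, q = 14770 − 4.63(2020) + 0.0072(112000) − 1.04(2010) = 4133.4.
∂q/∂P_s = -1.04.
E = (-1.04) × (2010/4133.4) = -0.50573…

-0.506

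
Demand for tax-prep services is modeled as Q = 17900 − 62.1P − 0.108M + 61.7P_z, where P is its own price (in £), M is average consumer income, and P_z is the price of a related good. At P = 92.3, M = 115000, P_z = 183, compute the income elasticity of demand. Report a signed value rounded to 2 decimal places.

-1.13

At the given values, Q = 17900 − 62.1(92.3) − 0.108(115000) + 61.7(183) = 11039.27.
∂Q/∂M = -0.108.
E = (-0.108) × (115000/11039.27) = -1.1250…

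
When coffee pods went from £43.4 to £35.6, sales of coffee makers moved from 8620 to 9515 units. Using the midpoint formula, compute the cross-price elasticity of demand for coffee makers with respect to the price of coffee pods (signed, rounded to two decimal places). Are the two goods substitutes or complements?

%ΔQ_{coffee makers} = (9515 − 8620)/avg = 895/9067.5 = 0.098704…
%ΔP_{coffee pods} = (35.6 − 43.4)/avg = -7.8/39.5 = -0.197468…
E_cross = (895/9067.5) / (-7.8/39.5) = -0.4998…
E_cross < 0 ⇒ the goods are complements.

-0.50; complements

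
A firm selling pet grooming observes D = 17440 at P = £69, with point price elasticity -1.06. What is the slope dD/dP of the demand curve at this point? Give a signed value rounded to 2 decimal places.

Ed = (dD/dP)·(P/D) ⇒ dD/dP = Ed·D/P = (-1.06)·17440/69 = -267.9188…

-267.92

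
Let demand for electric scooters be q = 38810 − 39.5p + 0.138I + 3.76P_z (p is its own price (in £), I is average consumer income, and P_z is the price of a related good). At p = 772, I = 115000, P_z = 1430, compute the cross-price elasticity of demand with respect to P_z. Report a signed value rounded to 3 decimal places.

0.182

At the given values, q = 38810 − 39.5(772) + 0.138(115000) + 3.76(1430) = 29562.8.
∂q/∂P_z = 3.76.
E = (3.76) × (1430/29562.8) = 0.18187…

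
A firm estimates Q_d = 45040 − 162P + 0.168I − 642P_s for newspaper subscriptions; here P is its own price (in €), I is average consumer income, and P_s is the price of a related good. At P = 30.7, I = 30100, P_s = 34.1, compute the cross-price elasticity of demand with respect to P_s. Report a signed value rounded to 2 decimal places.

At the given values, Q_d = 45040 − 162(30.7) + 0.168(30100) − 642(34.1) = 23231.2.
∂Q_d/∂P_s = -642.
E = (-642) × (34.1/23231.2) = -0.9423…

-0.94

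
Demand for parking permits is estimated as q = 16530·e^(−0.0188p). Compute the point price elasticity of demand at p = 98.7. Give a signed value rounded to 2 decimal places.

dq/dp = −0.0188·q = -48.5927. At p = 98.7, q = 2584.72.
Ed = (dq/dp)·(p/q) = (-48.5927) × (98.7/2584.72) = -1.8555…

-1.86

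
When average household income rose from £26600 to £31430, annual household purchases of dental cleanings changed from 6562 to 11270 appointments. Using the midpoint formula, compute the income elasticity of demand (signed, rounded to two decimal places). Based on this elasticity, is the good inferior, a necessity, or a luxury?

3.17; luxury

%ΔQ = (11270 − 6562)/[( 6562 + 11270)/2] = 4708/8916 = 0.528039…
%ΔIncome = (31430 − 26600)/[( 26600 + 31430)/2] = 4830/29015 = 0.166465…
E_income = (4708/8916) / (4830/29015) = 3.1720…
E_income > 1 ⇒ normal good, luxury.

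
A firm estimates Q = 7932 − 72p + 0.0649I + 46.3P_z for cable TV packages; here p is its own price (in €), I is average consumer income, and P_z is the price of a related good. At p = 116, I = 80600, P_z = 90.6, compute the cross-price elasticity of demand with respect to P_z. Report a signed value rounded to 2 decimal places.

At the given values, Q = 7932 − 72(116) + 0.0649(80600) + 46.3(90.6) = 9005.72.
∂Q/∂P_z = 46.3.
E = (46.3) × (90.6/9005.72) = 0.4657…

0.47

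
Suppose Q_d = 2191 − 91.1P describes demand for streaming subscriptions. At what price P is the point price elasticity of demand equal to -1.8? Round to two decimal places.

15.46

Ed = −91.1P/(2191 − 91.1P). Set this equal to -1.8:
91.1P = 1.8·(2191 − 91.1P) ⇒ 91.1P(1 + 1.8) = 1.8·2191
P = 1.8·2191 / (91.1·2.8) = 15.4610…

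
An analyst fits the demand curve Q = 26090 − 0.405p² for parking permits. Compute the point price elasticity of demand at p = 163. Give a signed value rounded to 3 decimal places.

-1.404

dQ/dp = −2·0.405·p = -132.03. At p = 163, Q = 15329.555.
Ed = (dQ/dp)·(p/Q) = (-132.03) × (163/15329.555) = -1.40388…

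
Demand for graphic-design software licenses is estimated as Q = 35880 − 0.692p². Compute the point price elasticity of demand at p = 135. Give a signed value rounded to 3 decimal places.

dQ/dp = −2·0.692·p = -186.84. At p = 135, Q = 23268.3.
Ed = (dQ/dp)·(p/Q) = (-186.84) × (135/23268.3) = -1.08402…

-1.084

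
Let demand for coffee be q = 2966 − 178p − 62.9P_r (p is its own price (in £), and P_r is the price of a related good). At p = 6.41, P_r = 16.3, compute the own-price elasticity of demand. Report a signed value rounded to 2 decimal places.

-1.43

At the given values, q = 2966 − 178(6.41) − 62.9(16.3) = 799.75.
∂q/∂p = −178.
E = (-178) × (6.41/799.75) = -1.4266…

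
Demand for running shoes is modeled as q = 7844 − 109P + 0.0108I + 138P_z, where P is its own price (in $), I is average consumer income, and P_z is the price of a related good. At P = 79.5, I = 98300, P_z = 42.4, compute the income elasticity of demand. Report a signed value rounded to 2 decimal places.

At the given values, q = 7844 − 109(79.5) + 0.0108(98300) + 138(42.4) = 6091.34.
∂q/∂I = 0.0108.
E = (0.0108) × (98300/6091.34) = 0.1742…

0.17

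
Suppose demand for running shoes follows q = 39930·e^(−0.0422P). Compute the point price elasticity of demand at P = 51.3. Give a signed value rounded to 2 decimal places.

dq/dP = −0.0422·q = -193.386. At P = 51.3, q = 4582.61.
Ed = (dq/dP)·(P/q) = (-193.386) × (51.3/4582.61) = -2.1648…

-2.16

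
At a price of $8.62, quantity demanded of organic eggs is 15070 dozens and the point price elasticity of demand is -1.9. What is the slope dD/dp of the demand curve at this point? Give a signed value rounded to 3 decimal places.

Ed = (dD/dp)·(p/D) ⇒ dD/dp = Ed·D/p = (-1.9)·15070/8.62 = -3321.69373…

-3321.694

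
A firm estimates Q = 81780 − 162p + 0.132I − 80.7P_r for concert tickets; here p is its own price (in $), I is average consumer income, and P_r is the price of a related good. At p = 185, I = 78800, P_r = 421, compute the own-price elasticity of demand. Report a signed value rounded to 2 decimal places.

At the given values, Q = 81780 − 162(185) + 0.132(78800) − 80.7(421) = 28236.9.
∂Q/∂p = −162.
E = (-162) × (185/28236.9) = -1.0613…

-1.06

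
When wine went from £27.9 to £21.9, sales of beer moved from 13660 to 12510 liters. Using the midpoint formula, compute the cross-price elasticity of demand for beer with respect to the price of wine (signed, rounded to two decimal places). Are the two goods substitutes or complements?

0.36; substitutes

%ΔQ_{beer} = (12510 − 13660)/avg = -1150/13085 = -0.087886…
%ΔP_{wine} = (21.9 − 27.9)/avg = -6/24.9 = -0.240963…
E_cross = (-1150/13085) / (-6/24.9) = 0.3647…
E_cross > 0 ⇒ the goods are substitutes.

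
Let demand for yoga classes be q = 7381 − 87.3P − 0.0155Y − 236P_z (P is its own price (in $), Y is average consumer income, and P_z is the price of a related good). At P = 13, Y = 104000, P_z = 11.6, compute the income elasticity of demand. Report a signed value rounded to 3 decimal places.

-0.850

At the given values, q = 7381 − 87.3(13) − 0.0155(104000) − 236(11.6) = 1896.5.
∂q/∂Y = -0.0155.
E = (-0.0155) × (104000/1896.5) = -0.84998…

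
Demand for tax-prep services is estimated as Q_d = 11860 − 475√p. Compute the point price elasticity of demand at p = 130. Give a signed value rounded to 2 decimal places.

dQ_d/dp = −475/(2√p) = -20.8301. At p = 130, Q_d = 6444.17.
Ed = (dQ_d/dp)·(p/Q_d) = (-20.8301) × (130/6444.17) = -0.4202…

-0.42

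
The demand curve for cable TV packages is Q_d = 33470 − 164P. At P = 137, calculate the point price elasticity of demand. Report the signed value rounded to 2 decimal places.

-2.04

dQ_d/dP = −164. At P = 137, Q_d = 33470 − 164(137) = 11002.
Ed = (dQ_d/dP)·(P/Q_d) = −164 × (137/11002) = -2.0421…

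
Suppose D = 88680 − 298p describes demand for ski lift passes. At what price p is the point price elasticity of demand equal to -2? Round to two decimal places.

198.39

Ed = −298p/(88680 − 298p). Set this equal to -2:
298p = 2·(88680 − 298p) ⇒ 298p(1 + 2) = 2·88680
p = 2·88680 / (298·3) = 198.3892…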